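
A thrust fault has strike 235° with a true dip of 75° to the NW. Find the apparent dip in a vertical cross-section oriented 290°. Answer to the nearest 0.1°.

The strike is 235° and the section trends 290°; the acute angle between them is β = 55°.
tan α = tan 75° × sin 55° = 3.7321 × 0.8192 = 3.0571
apparent dip = arctan 3.0571 = 71.89°

71.9°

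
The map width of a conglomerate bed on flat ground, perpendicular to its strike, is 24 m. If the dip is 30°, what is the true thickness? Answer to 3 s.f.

True thickness t = w · sin(dip) = 24 × sin 30°
t = 24 × 0.5000 = 12.000 m

12.0 m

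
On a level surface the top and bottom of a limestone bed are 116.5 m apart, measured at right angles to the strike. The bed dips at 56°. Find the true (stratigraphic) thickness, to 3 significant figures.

96.6 m

True thickness t = w · sin(dip) = 116.5 × sin 56°
t = 116.5 × 0.8290 = 96.583 m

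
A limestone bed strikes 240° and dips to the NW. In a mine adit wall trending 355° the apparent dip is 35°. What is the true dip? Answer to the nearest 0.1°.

β = acute angle between strike 240° and section 355° = 65°.
tan(true dip) = tan 35° / sin 65° = 0.7726
true dip = arctan 0.7726 = 37.69°

37.7°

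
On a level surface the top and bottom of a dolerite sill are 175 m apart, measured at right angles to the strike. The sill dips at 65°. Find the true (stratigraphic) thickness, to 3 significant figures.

159 m

True thickness t = w · sin(dip) = 175 × sin 65°
t = 175 × 0.9063 = 158.604 m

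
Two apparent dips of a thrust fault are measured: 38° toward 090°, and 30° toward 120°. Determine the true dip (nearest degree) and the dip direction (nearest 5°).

Represent each trace as a vector plunging at its apparent dip toward its trend (east-north-up frame): v₁ = (0.788, 0.000, -0.616), v₂ = (0.750, -0.433, -0.500).
The plane normal is n = v₁ × v₂ ∝ (0.267, 0.068, 0.341).
Dip δ = arctan(|n_h|/n_z) = arctan(0.275/0.341) = 38.9°.
Dip direction = atan2(0.267, 0.068) = 76° (azimuth of n's horizontal projection).

true dip 39°, dip direction 075°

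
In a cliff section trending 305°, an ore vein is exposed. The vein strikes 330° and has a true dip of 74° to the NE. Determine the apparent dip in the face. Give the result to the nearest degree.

56°

The section lies 25° from the strike.
tan α = tan 74° × sin 25° = 3.4874 × 0.4226 = 1.4738
apparent dip = arctan 1.4738 = 55.84°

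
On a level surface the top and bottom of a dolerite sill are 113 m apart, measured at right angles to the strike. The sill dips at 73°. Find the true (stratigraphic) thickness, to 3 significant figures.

108 m

True thickness t = w · sin(dip) = 113 × sin 73°
t = 113 × 0.9563 = 108.062 m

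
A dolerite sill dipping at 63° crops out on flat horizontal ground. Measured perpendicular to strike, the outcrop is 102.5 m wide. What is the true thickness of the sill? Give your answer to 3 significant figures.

True thickness t = w · sin(dip) = 102.5 × sin 63°
t = 102.5 × 0.8910 = 91.328 m

91.3 m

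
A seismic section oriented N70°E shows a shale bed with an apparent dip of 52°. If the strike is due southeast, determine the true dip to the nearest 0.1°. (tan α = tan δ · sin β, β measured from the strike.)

The section is 65° from the strike.
tan δ = tan α / sin β = tan 52° / sin 65° = 1.2799 / 0.9063 = 1.4123
δ = arctan(1.4123) = 54.70°

54.7°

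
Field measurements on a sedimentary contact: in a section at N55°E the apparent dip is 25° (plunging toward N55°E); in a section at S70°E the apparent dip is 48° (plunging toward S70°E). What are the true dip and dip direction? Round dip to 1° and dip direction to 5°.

Represent each trace as a vector plunging at its apparent dip toward its trend (east-north-up frame): v₁ = (0.742, 0.520, -0.423), v₂ = (0.629, -0.229, -0.743).
The plane normal is n = v₁ × v₂ ∝ (0.483, -0.286, 0.497).
Dip δ = arctan(|n_h|/n_z) = arctan(0.561/0.497) = 48.5°.
The horizontal component of n points toward azimuth atan2(n_x, n_y) = 121°, the dip direction.

true dip 48°, dip direction 120°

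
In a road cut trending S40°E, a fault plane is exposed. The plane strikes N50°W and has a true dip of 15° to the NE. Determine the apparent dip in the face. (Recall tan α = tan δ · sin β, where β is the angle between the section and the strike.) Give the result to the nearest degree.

Angle between strike (N50°W) and section (S40°E): β = 10°.
tan α = tan 15° × sin 10° = 0.2679 × 0.1736 = 0.0465
apparent dip = arctan 0.0465 = 2.66°

3°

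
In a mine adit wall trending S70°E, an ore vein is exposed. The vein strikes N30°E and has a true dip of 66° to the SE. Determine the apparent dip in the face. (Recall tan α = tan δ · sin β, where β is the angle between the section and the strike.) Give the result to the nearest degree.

66°

Angle between strike (N30°E) and section (S70°E): β = 80°.
tan(apparent dip) = tan 66° · sin 80° = 2.2119
apparent dip = arctan 2.2119 = 65.67°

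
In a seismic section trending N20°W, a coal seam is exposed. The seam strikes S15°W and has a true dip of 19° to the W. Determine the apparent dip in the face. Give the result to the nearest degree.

11°

Angle between strike (S15°W) and section (N20°W): β = 35°.
tan(apparent dip) = tan 19° · sin 35° = 0.1975
apparent dip = arctan 0.1975 = 11.17°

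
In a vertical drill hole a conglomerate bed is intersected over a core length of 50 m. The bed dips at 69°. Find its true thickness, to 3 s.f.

17.9 m

True thickness t = h · cos(dip) = 50 × cos 69°
t = 50 × 0.3584 = 17.918 m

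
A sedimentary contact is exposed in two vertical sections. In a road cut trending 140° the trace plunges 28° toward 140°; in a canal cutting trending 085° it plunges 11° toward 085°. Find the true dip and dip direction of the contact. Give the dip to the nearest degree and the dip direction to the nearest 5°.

true dip 29°, dip direction 155°

The two traces are lines in the plane: v₁ = (sin 140°·cos 28°, cos 140°·cos 28°, −sin 28°), v₂ = (sin 85°·cos 11°, cos 85°·cos 11°, −sin 11°).
Cross product v₁ × v₂ gives the pole to the plane: n ∝ (0.169, -0.351, 0.710).
tan δ = √(n_x²+n_y²)/n_z = 0.389/0.710, so δ = 28.7°.
Dip direction = azimuth of (n_x, n_y) = atan2(0.169, -0.351) = 154°.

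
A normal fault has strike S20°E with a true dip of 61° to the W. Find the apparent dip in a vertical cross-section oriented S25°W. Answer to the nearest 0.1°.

51.9°

The section lies 45° from the strike.
tan(apparent dip) = tan 61° · sin 45° = 1.2757
α = arctan(1.2757) = 51.91°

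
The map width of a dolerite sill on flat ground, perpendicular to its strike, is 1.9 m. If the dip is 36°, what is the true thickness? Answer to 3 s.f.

True thickness t = w · sin(dip) = 1.9 × sin 36°
t = 1.9 × 0.5878 = 1.117 m

1.12 m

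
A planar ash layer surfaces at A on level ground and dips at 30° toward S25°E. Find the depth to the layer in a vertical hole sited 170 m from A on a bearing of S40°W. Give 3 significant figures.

The hole lies 65° from the dip direction, so the down-dip offset is 170 × cos 65° = 71.85 m.
Depth = down-dip offset × tan(dip) = 71.85 × tan 30° = 71.85 × 0.5774
Depth = 41.48 m

41.5 m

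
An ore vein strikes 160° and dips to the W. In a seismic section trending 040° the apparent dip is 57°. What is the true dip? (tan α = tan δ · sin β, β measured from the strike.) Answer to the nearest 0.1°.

60.6°

The section is 60° from the strike.
tan δ = tan α / sin β = tan 57° / sin 60° = 1.5399 / 0.8660 = 1.7781
δ = arctan(1.7781) = 60.65°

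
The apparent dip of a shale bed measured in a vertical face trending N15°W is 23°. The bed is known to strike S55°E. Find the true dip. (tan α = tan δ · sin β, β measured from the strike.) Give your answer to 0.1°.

33.4°

β = acute angle between strike S55°E and section N15°W = 40°.
tan δ = tan α / sin β = tan 23° / sin 40° = 0.4245 / 0.6428 = 0.6604
δ = arctan(0.6604) = 33.44°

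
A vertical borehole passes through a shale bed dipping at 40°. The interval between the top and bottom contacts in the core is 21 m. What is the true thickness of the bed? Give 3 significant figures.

16.1 m

True thickness t = h · cos(dip) = 21 × cos 40°
t = 21 × 0.7660 = 16.087 m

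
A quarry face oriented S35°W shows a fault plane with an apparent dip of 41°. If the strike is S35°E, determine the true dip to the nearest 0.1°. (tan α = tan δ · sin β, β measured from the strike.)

42.8°

β = acute angle between strike S35°E and section S35°W = 70°.
tan(true dip) = tan 41° / sin 70° = 0.9251
δ = arctan(0.9251) = 42.77°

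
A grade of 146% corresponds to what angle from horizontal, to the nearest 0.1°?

55.6°

tan θ = 146/100 = 1.4600
θ = arctan(1.4600) = 55.59°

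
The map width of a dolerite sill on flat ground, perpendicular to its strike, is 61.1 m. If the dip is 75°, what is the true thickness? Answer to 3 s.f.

59.0 m

True thickness t = w · sin(dip) = 61.1 × sin 75°
t = 61.1 × 0.9659 = 59.018 m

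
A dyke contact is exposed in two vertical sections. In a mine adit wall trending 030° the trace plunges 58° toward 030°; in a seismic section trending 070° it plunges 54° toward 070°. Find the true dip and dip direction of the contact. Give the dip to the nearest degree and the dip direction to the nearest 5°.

Each apparent-dip line lies in the plane. As unit vectors (x east, y north, z up), v₁ plunges 58°→030° and v₂ plunges 54°→070°.
Cross product v₁ × v₂ gives the pole to the plane: n ∝ (0.201, 0.254, 0.200).
True dip = arccos(n_z / |n|) = arccos(0.5259) = 58.3°.
Dip direction = azimuth of (n_x, n_y) = atan2(0.201, 0.254) = 38°.

true dip 58°, dip direction 040°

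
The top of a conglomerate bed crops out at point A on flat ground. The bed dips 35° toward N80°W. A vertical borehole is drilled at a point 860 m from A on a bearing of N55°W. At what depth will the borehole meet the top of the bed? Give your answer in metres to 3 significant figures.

546 m

The hole lies 25° from the dip direction, so the down-dip offset is 860 × cos 25° = 779.42 m.
Depth = down-dip offset × tan(dip) = 779.42 × tan 35° = 779.42 × 0.7002
Depth = 545.76 m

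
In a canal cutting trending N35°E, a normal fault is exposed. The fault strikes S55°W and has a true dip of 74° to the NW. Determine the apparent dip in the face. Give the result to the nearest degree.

Angle between strike (S55°W) and section (N35°E): β = 20°.
tan α = tan 74° × sin 20° = 3.4874 × 0.3420 = 1.1928
apparent dip = arctan 1.1928 = 50.02°

50°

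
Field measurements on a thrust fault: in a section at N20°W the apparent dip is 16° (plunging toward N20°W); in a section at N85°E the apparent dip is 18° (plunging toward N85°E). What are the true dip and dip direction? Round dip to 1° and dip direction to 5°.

true dip 27°, dip direction 035°

Each apparent-dip line lies in the plane. As unit vectors (x east, y north, z up), v₁ plunges 16°→N20°W and v₂ plunges 18°→N85°E.
n = v₁ × v₂ = (0.256, 0.363, 0.883) (taken with n_z > 0).
Dip δ = arctan(|n_h|/n_z) = arctan(0.444/0.883) = 26.7°.
Dip direction = azimuth of (n_x, n_y) = atan2(0.256, 0.363) = 35°.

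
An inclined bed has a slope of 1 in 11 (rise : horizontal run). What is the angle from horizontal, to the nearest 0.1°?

5.2°

tan θ = 1/11 = 0.0909
θ = arctan(0.0909) = 5.19°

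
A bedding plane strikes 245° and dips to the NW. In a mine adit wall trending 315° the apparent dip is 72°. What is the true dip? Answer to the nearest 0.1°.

The section is 70° from the strike.
tan δ = tan α / sin β = tan 72° / sin 70° = 3.0777 / 0.9397 = 3.2752
δ = arctan(3.2752) = 73.02°

73.0°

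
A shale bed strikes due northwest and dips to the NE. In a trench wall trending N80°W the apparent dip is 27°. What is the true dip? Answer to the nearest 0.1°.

The section is 35° from the strike.
tan δ = tan α / sin β = tan 27° / sin 35° = 0.5095 / 0.5736 = 0.8883
δ = arctan(0.8883) = 41.62°

41.6°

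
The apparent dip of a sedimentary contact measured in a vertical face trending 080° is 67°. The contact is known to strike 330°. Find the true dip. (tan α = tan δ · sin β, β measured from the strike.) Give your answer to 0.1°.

68.3°

β = acute angle between strike 330° and section 080° = 70°.
tan δ = tan α / sin β = tan 67° / sin 70° = 2.3559 / 0.9397 = 2.5070
δ = arctan(2.5070) = 68.25°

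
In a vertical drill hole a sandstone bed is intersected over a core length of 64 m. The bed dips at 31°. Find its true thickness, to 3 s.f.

54.9 m

True thickness t = h · cos(dip) = 64 × cos 31°
t = 64 × 0.8572 = 54.859 m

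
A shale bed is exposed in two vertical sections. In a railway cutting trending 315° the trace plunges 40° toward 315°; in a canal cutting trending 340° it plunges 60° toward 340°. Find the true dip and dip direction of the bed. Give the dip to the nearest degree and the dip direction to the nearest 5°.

true dip 68°, dip direction 025°

Each apparent-dip line lies in the plane. As unit vectors (x east, y north, z up), v₁ plunges 40°→315° and v₂ plunges 60°→340°.
The plane normal is n = v₁ × v₂ ∝ (0.167, 0.359, 0.162).
Dip δ = arctan(|n_h|/n_z) = arctan(0.396/0.162) = 67.8°.
The horizontal component of n points toward azimuth atan2(n_x, n_y) = 25°, the dip direction.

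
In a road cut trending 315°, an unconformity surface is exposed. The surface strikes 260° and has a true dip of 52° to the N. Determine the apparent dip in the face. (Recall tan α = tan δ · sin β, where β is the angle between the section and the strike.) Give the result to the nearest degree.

The strike is 260° and the section trends 315°; the acute angle between them is β = 55°.
tan α = tan 52° × sin 55° = 1.2799 × 0.8192 = 1.0485
α = arctan(1.0485) = 46.36°

46°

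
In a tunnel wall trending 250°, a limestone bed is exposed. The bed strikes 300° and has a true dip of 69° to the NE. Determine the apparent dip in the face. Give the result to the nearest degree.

The section lies 50° from the strike.
tan α = tan 69° × sin 50° = 2.6051 × 0.7660 = 1.9956
apparent dip = arctan 1.9956 = 63.38°

63°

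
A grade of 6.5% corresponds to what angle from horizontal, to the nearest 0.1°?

3.7°

tan θ = 6.5/100 = 0.0650
θ = arctan(0.0650) = 3.72°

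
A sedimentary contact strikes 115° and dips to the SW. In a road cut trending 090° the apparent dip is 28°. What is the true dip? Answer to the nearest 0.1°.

The section is 25° from the strike.
tan(true dip) = tan 28° / sin 25° = 1.2581
δ = arctan(1.2581) = 51.52°

51.5°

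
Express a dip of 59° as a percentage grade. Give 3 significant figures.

grade % = 100 × tan 59° = 100 × 1.6643

166%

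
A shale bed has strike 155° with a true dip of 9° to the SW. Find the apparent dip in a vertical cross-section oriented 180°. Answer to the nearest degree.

The strike is 155° and the section trends 180°; the acute angle between them is β = 25°.
tan(apparent dip) = tan 9° · sin 25° = 0.0669
apparent dip = arctan 0.0669 = 3.83°

4°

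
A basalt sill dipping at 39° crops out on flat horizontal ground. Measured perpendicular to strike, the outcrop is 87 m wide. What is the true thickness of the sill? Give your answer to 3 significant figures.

True thickness t = w · sin(dip) = 87 × sin 39°
t = 87 × 0.6293 = 54.751 m

54.8 m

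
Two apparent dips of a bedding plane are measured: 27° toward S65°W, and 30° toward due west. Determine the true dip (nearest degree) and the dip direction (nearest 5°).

The two traces are lines in the plane: v₁ = (sin 245°·cos 27°, cos 245°·cos 27°, −sin 27°), v₂ = (sin 270°·cos 30°, cos 270°·cos 30°, −sin 30°).
Cross product v₁ × v₂ gives the pole to the plane: n ∝ (-0.188, 0.011, 0.326).
tan δ = √(n_x²+n_y²)/n_z = 0.189/0.326, so δ = 30.0°.
Dip direction = atan2(-0.188, 0.011) = 273° (azimuth of n's horizontal projection).

true dip 30°, dip direction 275°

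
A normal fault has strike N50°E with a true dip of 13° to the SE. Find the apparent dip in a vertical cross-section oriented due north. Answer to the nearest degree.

10°

The strike is N50°E and the section trends due north; the acute angle between them is β = 50°.
tan α = tan 13° × sin 50° = 0.2309 × 0.7660 = 0.1769
α = arctan(0.1769) = 10.03°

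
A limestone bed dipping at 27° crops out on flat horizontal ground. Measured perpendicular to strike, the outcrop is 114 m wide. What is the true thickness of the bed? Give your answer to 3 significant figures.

True thickness t = w · sin(dip) = 114 × sin 27°
t = 114 × 0.4540 = 51.755 m

51.8 m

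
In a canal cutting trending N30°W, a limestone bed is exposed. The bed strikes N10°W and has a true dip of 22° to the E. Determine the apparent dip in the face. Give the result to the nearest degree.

8°

The strike is N10°W and the section trends N30°W; the acute angle between them is β = 20°.
tan α = tan 22° × sin 20° = 0.4040 × 0.3420 = 0.1382
apparent dip = arctan 0.1382 = 7.87°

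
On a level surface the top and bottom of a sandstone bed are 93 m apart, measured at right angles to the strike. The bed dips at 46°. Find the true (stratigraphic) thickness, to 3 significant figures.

True thickness t = w · sin(dip) = 93 × sin 46°
t = 93 × 0.7193 = 66.899 m

66.9 m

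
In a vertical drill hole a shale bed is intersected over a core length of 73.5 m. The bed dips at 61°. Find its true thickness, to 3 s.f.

True thickness t = h · cos(dip) = 73.5 × cos 61°
t = 73.5 × 0.4848 = 35.634 m

35.6 m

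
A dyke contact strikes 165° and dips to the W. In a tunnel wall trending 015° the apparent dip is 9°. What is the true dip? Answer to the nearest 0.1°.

β = acute angle between strike 165° and section 015° = 30°.
tan(true dip) = tan 9° / sin 30° = 0.3168
δ = arctan(0.3168) = 17.58°

17.6°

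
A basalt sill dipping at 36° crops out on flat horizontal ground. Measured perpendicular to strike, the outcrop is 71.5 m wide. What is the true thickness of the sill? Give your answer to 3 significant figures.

True thickness t = w · sin(dip) = 71.5 × sin 36°
t = 71.5 × 0.5878 = 42.027 m

42.0 m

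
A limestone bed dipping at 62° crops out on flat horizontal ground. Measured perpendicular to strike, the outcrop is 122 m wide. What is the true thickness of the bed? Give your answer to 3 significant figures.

True thickness t = w · sin(dip) = 122 × sin 62°
t = 122 × 0.8829 = 107.720 m

108 m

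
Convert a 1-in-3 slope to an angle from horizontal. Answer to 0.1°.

18.4°

tan θ = 1/3 = 0.3333
θ = arctan(0.3333) = 18.43°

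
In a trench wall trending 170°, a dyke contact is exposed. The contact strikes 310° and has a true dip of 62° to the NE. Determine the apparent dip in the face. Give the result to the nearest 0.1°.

50.4°

The section lies 40° from the strike.
tan α = tan 62° × sin 40° = 1.8807 × 0.6428 = 1.2089
apparent dip = arctan 1.2089 = 50.40°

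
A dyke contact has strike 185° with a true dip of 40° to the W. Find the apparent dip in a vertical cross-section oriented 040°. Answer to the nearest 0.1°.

The strike is 185° and the section trends 040°; the acute angle between them is β = 35°.
tan(apparent dip) = tan 40° · sin 35° = 0.4813
apparent dip = arctan 0.4813 = 25.70°

25.7°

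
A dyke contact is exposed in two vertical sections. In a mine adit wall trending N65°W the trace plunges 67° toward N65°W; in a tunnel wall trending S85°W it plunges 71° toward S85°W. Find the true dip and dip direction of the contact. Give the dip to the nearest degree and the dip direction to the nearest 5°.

Represent each trace as a vector plunging at its apparent dip toward its trend (east-north-up frame): v₁ = (-0.354, 0.165, -0.921), v₂ = (-0.324, -0.028, -0.946).
Cross product v₁ × v₂ gives the pole to the plane: n ∝ (-0.182, -0.036, 0.064).
Dip δ = arctan(|n_h|/n_z) = arctan(0.186/0.064) = 71.1°.
Dip direction = azimuth of (n_x, n_y) = atan2(-0.182, -0.036) = 259°.

true dip 71°, dip direction 260°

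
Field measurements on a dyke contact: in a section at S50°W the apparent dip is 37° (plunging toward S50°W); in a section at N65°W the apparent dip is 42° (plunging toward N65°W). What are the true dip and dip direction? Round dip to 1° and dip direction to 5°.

true dip 45°, dip direction 270°

The two traces are lines in the plane: v₁ = (sin 230°·cos 37°, cos 230°·cos 37°, −sin 37°), v₂ = (sin 295°·cos 42°, cos 295°·cos 42°, −sin 42°).
n = v₁ × v₂ = (-0.533, 0.004, 0.538) (taken with n_z > 0).
tan δ = √(n_x²+n_y²)/n_z = 0.533/0.538, so δ = 44.7°.
Dip direction = azimuth of (n_x, n_y) = atan2(-0.533, 0.004) = 270°.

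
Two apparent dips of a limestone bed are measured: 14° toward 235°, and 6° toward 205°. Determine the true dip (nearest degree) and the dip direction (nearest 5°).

true dip 18°, dip direction 275°

Represent each trace as a vector plunging at its apparent dip toward its trend (east-north-up frame): v₁ = (-0.795, -0.557, -0.242), v₂ = (-0.420, -0.901, -0.105).
Cross product v₁ × v₂ gives the pole to the plane: n ∝ (-0.160, 0.019, 0.482).
tan δ = √(n_x²+n_y²)/n_z = 0.161/0.482, so δ = 18.4°.
Dip direction = atan2(-0.160, 0.019) = 277° (azimuth of n's horizontal projection).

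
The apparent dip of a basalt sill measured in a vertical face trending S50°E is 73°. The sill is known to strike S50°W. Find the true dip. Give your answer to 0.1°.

β = acute angle between strike S50°W and section S50°E = 80°.
tan(true dip) = tan 73° / sin 80° = 3.3213
δ = arctan(3.3213) = 73.24°

73.2°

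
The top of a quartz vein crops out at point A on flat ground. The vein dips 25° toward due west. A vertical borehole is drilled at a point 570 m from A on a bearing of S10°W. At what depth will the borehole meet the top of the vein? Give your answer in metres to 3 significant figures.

The hole lies 80° from the dip direction, so the down-dip offset is 570 × cos 80° = 98.98 m.
Depth = down-dip offset × tan(dip) = 98.98 × tan 25° = 98.98 × 0.4663
Depth = 46.15 m

46.2 m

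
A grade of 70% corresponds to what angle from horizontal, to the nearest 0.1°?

tan θ = 70/100 = 0.7000
θ = arctan(0.7000) = 34.99°

35.0°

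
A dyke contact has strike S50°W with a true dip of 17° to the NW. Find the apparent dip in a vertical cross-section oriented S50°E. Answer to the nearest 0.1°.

16.8°

The strike is S50°W and the section trends S50°E; the acute angle between them is β = 80°.
tan α = tan 17° × sin 80° = 0.3057 × 0.9848 = 0.3011
α = arctan(0.3011) = 16.76°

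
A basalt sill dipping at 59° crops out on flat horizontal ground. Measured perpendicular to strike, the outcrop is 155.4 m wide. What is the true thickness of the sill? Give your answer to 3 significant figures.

133 m

True thickness t = w · sin(dip) = 155.4 × sin 59°
t = 155.4 × 0.8572 = 133.204 m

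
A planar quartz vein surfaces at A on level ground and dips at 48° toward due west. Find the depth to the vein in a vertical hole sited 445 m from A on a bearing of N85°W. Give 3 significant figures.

492 m

The hole lies 5° from the dip direction, so the down-dip offset is 445 × cos 5° = 443.31 m.
Depth = down-dip offset × tan(dip) = 443.31 × tan 48° = 443.31 × 1.1106
Depth = 492.34 m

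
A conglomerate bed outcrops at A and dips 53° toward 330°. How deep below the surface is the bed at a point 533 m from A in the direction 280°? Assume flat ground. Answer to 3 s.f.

455 m

The hole lies 50° from the dip direction, so the down-dip offset is 533 × cos 50° = 342.61 m.
Depth = down-dip offset × tan(dip) = 342.61 × tan 53° = 342.61 × 1.3270
Depth = 454.65 m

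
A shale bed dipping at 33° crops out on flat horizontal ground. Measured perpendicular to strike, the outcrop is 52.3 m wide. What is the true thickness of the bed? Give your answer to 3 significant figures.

28.5 m

True thickness t = w · sin(dip) = 52.3 × sin 33°
t = 52.3 × 0.5446 = 28.485 m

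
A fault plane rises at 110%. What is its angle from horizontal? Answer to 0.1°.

47.7°

tan θ = 110/100 = 1.1000
θ = arctan(1.1000) = 47.73°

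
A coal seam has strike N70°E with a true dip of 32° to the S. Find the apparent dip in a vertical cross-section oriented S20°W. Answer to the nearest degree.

26°

Angle between strike (N70°E) and section (S20°W): β = 50°.
tan α = tan 32° × sin 50° = 0.6249 × 0.7660 = 0.4787
apparent dip = arctan 0.4787 = 25.58°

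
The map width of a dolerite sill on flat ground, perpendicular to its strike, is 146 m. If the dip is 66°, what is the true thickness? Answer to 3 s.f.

133 m

True thickness t = w · sin(dip) = 146 × sin 66°
t = 146 × 0.9135 = 133.378 m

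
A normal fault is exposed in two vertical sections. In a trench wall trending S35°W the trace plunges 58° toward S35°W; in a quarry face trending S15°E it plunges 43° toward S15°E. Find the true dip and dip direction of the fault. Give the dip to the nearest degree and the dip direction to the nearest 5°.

true dip 58°, dip direction 220°

Each apparent-dip line lies in the plane. As unit vectors (x east, y north, z up), v₁ plunges 58°→S35°W and v₂ plunges 43°→S15°E.
The plane normal is n = v₁ × v₂ ∝ (-0.303, -0.368, 0.297).
True dip = arccos(n_z / |n|) = arccos(0.5288) = 58.1°.
The horizontal component of n points toward azimuth atan2(n_x, n_y) = 219°, the dip direction.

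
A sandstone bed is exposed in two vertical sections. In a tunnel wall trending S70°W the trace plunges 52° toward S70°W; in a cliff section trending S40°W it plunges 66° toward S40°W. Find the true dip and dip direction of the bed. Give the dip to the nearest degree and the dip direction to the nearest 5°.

Each apparent-dip line lies in the plane. As unit vectors (x east, y north, z up), v₁ plunges 52°→S70°W and v₂ plunges 66°→S40°W.
n = v₁ × v₂ = (-0.053, -0.322, 0.125) (taken with n_z > 0).
True dip = arccos(n_z / |n|) = arccos(0.3577) = 69.0°.
Dip direction = atan2(-0.053, -0.322) = 189° (azimuth of n's horizontal projection).

true dip 69°, dip direction 190°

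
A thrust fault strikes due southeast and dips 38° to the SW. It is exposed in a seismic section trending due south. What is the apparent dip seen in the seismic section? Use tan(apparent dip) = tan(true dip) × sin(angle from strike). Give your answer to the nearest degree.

The section lies 45° from the strike.
tan α = tan 38° × sin 45° = 0.7813 × 0.7071 = 0.5525
apparent dip = arctan 0.5525 = 28.92°

29°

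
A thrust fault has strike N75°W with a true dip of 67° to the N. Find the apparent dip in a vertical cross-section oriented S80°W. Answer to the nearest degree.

The strike is N75°W and the section trends S80°W; the acute angle between them is β = 25°.
tan α = tan 67° × sin 25° = 2.3559 × 0.4226 = 0.9956
α = arctan(0.9956) = 44.87°

45°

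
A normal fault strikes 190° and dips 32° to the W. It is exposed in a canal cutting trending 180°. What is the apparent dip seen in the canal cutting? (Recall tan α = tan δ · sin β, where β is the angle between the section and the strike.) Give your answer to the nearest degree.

The strike is 190° and the section trends 180°; the acute angle between them is β = 10°.
tan α = tan 32° × sin 10° = 0.6249 × 0.1736 = 0.1085
apparent dip = arctan 0.1085 = 6.19°

6°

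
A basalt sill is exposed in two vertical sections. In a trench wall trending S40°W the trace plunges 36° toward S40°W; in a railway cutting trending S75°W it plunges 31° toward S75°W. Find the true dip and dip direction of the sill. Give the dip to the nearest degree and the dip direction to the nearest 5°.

true dip 36°, dip direction 220°

Represent each trace as a vector plunging at its apparent dip toward its trend (east-north-up frame): v₁ = (-0.520, -0.620, -0.588), v₂ = (-0.828, -0.222, -0.515).
Cross product v₁ × v₂ gives the pole to the plane: n ∝ (-0.189, -0.219, 0.398).
tan δ = √(n_x²+n_y²)/n_z = 0.289/0.398, so δ = 36.0°.
The horizontal component of n points toward azimuth atan2(n_x, n_y) = 221°, the dip direction.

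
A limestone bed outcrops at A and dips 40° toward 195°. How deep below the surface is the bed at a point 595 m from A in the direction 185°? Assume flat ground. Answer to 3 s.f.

492 m

The hole lies 10° from the dip direction, so the down-dip offset is 595 × cos 10° = 585.96 m.
Depth = down-dip offset × tan(dip) = 585.96 × tan 40° = 585.96 × 0.8391
Depth = 491.68 m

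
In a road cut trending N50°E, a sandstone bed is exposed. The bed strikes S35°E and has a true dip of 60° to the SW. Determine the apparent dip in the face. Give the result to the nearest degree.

60°

The section lies 85° from the strike.
tan(apparent dip) = tan 60° · sin 85° = 1.7255
apparent dip = arctan 1.7255 = 59.91°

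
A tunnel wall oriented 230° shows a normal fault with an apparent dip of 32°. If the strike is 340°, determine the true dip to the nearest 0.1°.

33.6°

The section is 70° from the strike.
tan δ = tan α / sin β = tan 32° / sin 70° = 0.6249 / 0.9397 = 0.6650
δ = arctan(0.6650) = 33.62°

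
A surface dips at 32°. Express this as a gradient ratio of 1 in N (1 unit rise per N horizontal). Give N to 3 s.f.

1 : N means tan θ = 1/N, so N = 1/tan 32° = 1/0.6249

1 in 1.60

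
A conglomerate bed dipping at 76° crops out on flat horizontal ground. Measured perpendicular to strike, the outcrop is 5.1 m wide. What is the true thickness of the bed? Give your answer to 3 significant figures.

4.95 m

True thickness t = w · sin(dip) = 5.1 × sin 76°
t = 5.1 × 0.9703 = 4.949 m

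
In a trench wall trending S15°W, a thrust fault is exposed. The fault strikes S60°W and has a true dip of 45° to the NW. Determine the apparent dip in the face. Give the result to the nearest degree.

35°

The strike is S60°W and the section trends S15°W; the acute angle between them is β = 45°.
tan(apparent dip) = tan 45° · sin 45° = 0.7071
apparent dip = arctan 0.7071 = 35.26°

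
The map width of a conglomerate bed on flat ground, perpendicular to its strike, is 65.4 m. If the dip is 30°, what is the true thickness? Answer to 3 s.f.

True thickness t = w · sin(dip) = 65.4 × sin 30°
t = 65.4 × 0.5000 = 32.700 m

32.7 m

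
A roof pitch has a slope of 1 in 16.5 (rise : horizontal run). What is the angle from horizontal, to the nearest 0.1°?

tan θ = 1/16.5 = 0.0606
θ = arctan(0.0606) = 3.47°

3.5°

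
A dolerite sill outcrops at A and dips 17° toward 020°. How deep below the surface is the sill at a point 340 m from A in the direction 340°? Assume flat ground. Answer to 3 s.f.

The hole lies 40° from the dip direction, so the down-dip offset is 340 × cos 40° = 260.46 m.
Depth = down-dip offset × tan(dip) = 260.46 × tan 17° = 260.46 × 0.3057
Depth = 79.63 m

79.6 m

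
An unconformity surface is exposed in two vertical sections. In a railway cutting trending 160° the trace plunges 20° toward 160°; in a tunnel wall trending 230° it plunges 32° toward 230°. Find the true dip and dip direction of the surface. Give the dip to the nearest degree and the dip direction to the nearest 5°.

true dip 33°, dip direction 215°

Represent each trace as a vector plunging at its apparent dip toward its trend (east-north-up frame): v₁ = (0.321, -0.883, -0.342), v₂ = (-0.650, -0.545, -0.530).
The plane normal is n = v₁ × v₂ ∝ (-0.281, -0.393, 0.749).
tan δ = √(n_x²+n_y²)/n_z = 0.483/0.749, so δ = 32.8°.
Dip direction = azimuth of (n_x, n_y) = atan2(-0.281, -0.393) = 216°.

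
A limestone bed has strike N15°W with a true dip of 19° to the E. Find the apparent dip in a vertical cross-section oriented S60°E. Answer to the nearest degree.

The strike is N15°W and the section trends S60°E; the acute angle between them is β = 45°.
tan α = tan 19° × sin 45° = 0.3443 × 0.7071 = 0.2435
apparent dip = arctan 0.2435 = 13.68°

14°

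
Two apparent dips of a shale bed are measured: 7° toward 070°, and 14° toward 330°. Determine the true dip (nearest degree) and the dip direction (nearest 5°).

The two traces are lines in the plane: v₁ = (sin 70°·cos 7°, cos 70°·cos 7°, −sin 7°), v₂ = (sin 330°·cos 14°, cos 330°·cos 14°, −sin 14°).
The plane normal is n = v₁ × v₂ ∝ (0.020, 0.285, 0.948).
True dip = arccos(n_z / |n|) = arccos(0.9576) = 16.8°.
Dip direction = azimuth of (n_x, n_y) = atan2(0.020, 0.285) = 4°.

true dip 17°, dip direction 005°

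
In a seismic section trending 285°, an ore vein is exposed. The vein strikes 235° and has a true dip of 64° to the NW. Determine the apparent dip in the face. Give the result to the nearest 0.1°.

Angle between strike (235°) and section (285°): β = 50°.
tan α = tan 64° × sin 50° = 2.0503 × 0.7660 = 1.5706
apparent dip = arctan 1.5706 = 57.52°

57.5°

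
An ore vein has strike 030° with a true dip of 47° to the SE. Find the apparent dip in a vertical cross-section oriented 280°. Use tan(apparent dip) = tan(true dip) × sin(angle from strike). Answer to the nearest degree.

Angle between strike (030°) and section (280°): β = 70°.
tan(apparent dip) = tan 47° · sin 70° = 1.0077
α = arctan(1.0077) = 45.22°

45°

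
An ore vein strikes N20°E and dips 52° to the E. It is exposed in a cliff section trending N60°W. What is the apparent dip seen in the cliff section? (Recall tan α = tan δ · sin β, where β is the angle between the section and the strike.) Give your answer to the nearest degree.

Angle between strike (N20°E) and section (N60°W): β = 80°.
tan α = tan 52° × sin 80° = 1.2799 × 0.9848 = 1.2605
apparent dip = arctan 1.2605 = 51.57°

52°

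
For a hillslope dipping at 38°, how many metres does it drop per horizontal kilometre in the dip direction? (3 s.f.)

drop per km = 1000 × tan 38° = 1000 × 0.7813

781 m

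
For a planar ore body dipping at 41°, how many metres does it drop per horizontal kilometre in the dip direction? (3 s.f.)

869 m

drop per km = 1000 × tan 41° = 1000 × 0.8693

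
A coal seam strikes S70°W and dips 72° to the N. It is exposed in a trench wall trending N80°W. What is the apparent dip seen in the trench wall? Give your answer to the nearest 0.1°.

The section lies 30° from the strike.
tan α = tan 72° × sin 30° = 3.0777 × 0.5000 = 1.5388
apparent dip = arctan 1.5388 = 56.98°

57.0°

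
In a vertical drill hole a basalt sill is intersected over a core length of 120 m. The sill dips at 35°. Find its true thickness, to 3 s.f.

98.3 m

True thickness t = h · cos(dip) = 120 × cos 35°
t = 120 × 0.8192 = 98.298 m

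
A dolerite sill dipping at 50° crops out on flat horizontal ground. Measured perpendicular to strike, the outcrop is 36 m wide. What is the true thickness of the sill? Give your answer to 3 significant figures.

True thickness t = w · sin(dip) = 36 × sin 50°
t = 36 × 0.7660 = 27.578 m

27.6 m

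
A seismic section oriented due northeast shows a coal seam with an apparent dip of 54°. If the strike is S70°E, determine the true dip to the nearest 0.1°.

56.6°

The section is 65° from the strike.
tan δ = tan α / sin β = tan 54° / sin 65° = 1.3764 / 0.9063 = 1.5187
δ = arctan(1.5187) = 56.64°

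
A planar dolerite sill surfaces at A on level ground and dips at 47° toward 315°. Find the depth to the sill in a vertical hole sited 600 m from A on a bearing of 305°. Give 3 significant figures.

634 m

The hole lies 10° from the dip direction, so the down-dip offset is 600 × cos 10° = 590.88 m.
Depth = down-dip offset × tan(dip) = 590.88 × tan 47° = 590.88 × 1.0724
Depth = 633.65 m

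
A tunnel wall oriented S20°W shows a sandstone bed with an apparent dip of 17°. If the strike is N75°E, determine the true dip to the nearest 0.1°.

20.5°

β = acute angle between strike N75°E and section S20°W = 55°.
tan(true dip) = tan 17° / sin 55° = 0.3732
true dip = arctan 0.3732 = 20.47°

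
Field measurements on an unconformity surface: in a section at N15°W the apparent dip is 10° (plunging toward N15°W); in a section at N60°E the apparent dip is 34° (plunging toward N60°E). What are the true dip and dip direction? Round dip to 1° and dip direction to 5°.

true dip 34°, dip direction 060°

The two traces are lines in the plane: v₁ = (sin 345°·cos 10°, cos 345°·cos 10°, −sin 10°), v₂ = (sin 60°·cos 34°, cos 60°·cos 34°, −sin 34°).
Cross product v₁ × v₂ gives the pole to the plane: n ∝ (0.460, 0.267, 0.789).
True dip = arccos(n_z / |n|) = arccos(0.8290) = 34.0°.
Dip direction = atan2(0.460, 0.267) = 60° (azimuth of n's horizontal projection).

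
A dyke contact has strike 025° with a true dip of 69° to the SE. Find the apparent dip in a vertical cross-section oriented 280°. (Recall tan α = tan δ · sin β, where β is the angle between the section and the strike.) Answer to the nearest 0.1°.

The section lies 75° from the strike.
tan(apparent dip) = tan 69° · sin 75° = 2.5163
α = arctan(2.5163) = 68.33°

68.3°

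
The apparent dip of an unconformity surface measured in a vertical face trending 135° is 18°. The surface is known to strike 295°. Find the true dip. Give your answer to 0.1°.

The section is 20° from the strike.
tan δ = tan α / sin β = tan 18° / sin 20° = 0.3249 / 0.3420 = 0.9500
true dip = arctan 0.9500 = 43.53°

43.5°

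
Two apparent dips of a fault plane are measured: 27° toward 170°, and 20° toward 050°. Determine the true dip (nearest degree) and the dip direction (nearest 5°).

true dip 41°, dip direction 115°

The two traces are lines in the plane: v₁ = (sin 170°·cos 27°, cos 170°·cos 27°, −sin 27°), v₂ = (sin 50°·cos 20°, cos 50°·cos 20°, −sin 20°).
n = v₁ × v₂ = (0.574, -0.274, 0.725) (taken with n_z > 0).
tan δ = √(n_x²+n_y²)/n_z = 0.636/0.725, so δ = 41.3°.
The horizontal component of n points toward azimuth atan2(n_x, n_y) = 115°, the dip direction.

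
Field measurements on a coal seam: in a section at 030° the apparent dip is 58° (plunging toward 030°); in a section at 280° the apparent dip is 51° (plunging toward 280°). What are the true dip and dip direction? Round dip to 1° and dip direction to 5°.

Represent each trace as a vector plunging at its apparent dip toward its trend (east-north-up frame): v₁ = (0.265, 0.459, -0.848), v₂ = (-0.620, 0.109, -0.777).
The plane normal is n = v₁ × v₂ ∝ (-0.264, 0.731, 0.313).
Dip δ = arctan(|n_h|/n_z) = arctan(0.778/0.313) = 68.1°.
The horizontal component of n points toward azimuth atan2(n_x, n_y) = 340°, the dip direction.

true dip 68°, dip direction 340°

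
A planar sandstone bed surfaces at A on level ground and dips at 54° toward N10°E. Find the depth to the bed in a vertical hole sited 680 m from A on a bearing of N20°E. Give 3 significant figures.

The hole lies 10° from the dip direction, so the down-dip offset is 680 × cos 10° = 669.67 m.
Depth = down-dip offset × tan(dip) = 669.67 × tan 54° = 669.67 × 1.3764
Depth = 921.72 m

922 m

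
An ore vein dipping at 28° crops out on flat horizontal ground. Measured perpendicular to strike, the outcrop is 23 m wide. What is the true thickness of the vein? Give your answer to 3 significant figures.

10.8 m

True thickness t = w · sin(dip) = 23 × sin 28°
t = 23 × 0.4695 = 10.798 m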